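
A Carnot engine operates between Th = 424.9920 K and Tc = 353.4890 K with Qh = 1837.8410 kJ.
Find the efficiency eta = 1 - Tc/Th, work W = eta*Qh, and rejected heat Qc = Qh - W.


eta = 1 - 353.4890/424.9920 = 0.1682
W = 0.1682 * 1837.8410 = 309.2085 kJ
Qc = 1837.8410 - 309.2085 = 1528.6325 kJ

eta = 16.8246%, W = 309.2085 kJ, Qc = 1528.6325 kJ


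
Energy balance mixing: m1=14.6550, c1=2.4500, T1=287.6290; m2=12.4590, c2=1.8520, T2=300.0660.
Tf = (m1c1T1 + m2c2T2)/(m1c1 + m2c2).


num = 17250.9906
den = 58.9788
Tf = 292.4947 K

292.4947 K


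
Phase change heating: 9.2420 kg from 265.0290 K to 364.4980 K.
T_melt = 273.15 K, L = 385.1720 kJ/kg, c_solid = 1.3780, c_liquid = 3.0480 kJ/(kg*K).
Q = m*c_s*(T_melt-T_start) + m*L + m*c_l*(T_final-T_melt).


Q1 (sensible, solid) = 9.2420 * 1.3780 * 8.1210 = 103.4248 kJ
Q2 (latent) = 9.2420 * 385.1720 = 3559.7596 kJ
Q3 (sensible, liquid) = 9.2420 * 3.0480 * 91.3480 = 2573.2381 kJ
Q_total = 6236.4225 kJ

6236.4225 kJ


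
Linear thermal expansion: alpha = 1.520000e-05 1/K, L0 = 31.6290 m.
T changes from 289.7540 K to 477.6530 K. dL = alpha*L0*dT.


dT = 187.8990 K
dL = 1.520000e-05 * 31.6290 * 187.8990 = 0.090334 m
L_final = 31.719334 m

dL = 0.090334 m


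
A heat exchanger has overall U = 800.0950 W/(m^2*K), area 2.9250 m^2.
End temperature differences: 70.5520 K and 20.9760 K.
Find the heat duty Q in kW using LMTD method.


LMTD = 40.8715 K
Q = 800.0950 * 2.9250 * 40.8715 = 95650.7669 W = 95.6508 kW

95.6508 kW


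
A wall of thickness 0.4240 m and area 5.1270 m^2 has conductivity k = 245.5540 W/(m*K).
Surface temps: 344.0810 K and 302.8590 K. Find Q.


dT = 41.2220 K
Q = 245.5540 * 5.1270 * 41.2220 / 0.4240 = 122397.7778 W

122397.7778 W


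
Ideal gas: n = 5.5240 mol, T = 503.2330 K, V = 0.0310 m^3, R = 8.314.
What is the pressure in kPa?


P = nRT/V = 5.5240 * 8.314 * 503.2330 / 0.0310
= 23111.7485 / 0.0310 = 745540.2739 Pa = 745.5403 kPa

745.5403 kPa


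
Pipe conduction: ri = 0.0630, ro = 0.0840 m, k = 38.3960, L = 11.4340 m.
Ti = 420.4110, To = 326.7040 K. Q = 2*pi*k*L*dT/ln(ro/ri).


dT = 93.7070 K
ln(ro/ri) = 0.2877
Q = 2*pi*38.3960*11.4340*93.7070 / 0.2877 = 898510.7445 W

898510.7445 W


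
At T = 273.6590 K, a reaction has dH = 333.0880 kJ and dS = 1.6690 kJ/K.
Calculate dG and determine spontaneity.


T*dS = 273.6590 * 1.6690 = 456.7369 kJ
dG = 333.0880 - 456.7369 = -123.6489 kJ (spontaneous)

dG = -123.6489 kJ, spontaneous


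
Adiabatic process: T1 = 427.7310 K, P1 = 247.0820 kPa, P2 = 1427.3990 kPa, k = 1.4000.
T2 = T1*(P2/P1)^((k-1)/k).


(k-1)/k = 0.2857
(P2/P1)^exp = 1.6506
T2 = 427.7310 * 1.6506 = 705.9932 K

705.9932 K


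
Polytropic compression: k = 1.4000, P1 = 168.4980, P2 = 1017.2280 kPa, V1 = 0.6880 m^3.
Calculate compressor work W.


(k-1)/k = 0.2857
(P2/P1)^exp = 1.6714
W = 3.5000 * 168.4980 * 0.6880 * (1.6714 - 1) = 272.4348 kJ

272.4348 kJ


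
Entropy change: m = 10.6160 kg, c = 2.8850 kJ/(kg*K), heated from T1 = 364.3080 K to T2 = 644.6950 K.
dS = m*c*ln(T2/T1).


T2/T1 = 1.7696
ln(T2/T1) = 0.5708
dS = 10.6160 * 2.8850 * 0.5708 = 17.4813 kJ/K

17.4813 kJ/K


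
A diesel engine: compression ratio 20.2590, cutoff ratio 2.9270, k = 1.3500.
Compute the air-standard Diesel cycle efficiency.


r^(k-1) = 2.8663
rc^k = 4.2626
eta = 0.5625 = 56.2451%

56.2451%


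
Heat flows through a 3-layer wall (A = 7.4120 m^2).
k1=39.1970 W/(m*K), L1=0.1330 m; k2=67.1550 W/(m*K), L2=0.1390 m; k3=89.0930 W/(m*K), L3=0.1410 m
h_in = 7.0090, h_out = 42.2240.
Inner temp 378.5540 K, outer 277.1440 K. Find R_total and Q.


R_conv_in = 1/(7.0090*7.4120) = 0.0192
R_1 = 0.1330/(39.1970*7.4120) = 0.0005
R_2 = 0.1390/(67.1550*7.4120) = 0.0003
R_3 = 0.1410/(89.0930*7.4120) = 0.0002
R_conv_out = 1/(42.2240*7.4120) = 0.0032
R_total = 0.0234 K/W
Q = 101.4100 / 0.0234 = 4334.7182 W

R_total = 0.0234 K/W, Q = 4334.7182 W


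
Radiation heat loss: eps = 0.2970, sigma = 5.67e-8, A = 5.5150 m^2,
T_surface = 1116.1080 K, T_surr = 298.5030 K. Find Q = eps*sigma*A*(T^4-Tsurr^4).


T^4 = 1.5518e+12
Tsurr^4 = 7.9395e+09
Q = 0.2970 * 5.67e-8 * 5.5150 * 1.5438e+12 = 143377.8796 W

143377.8796 W


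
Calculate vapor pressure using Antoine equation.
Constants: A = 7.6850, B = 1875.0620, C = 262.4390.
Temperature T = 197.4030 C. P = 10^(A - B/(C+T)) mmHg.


C+T = 459.8420
B/(C+T) = 4.0776
log10(P) = 7.6850 - 4.0776 = 3.6074
P = 10^3.6074 = 4049.2789 mmHg

4049.2789 mmHg


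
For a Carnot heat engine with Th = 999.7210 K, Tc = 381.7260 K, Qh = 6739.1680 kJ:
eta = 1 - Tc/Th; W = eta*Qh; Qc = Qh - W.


eta = 1 - 381.7260/999.7210 = 0.6182
W = 0.6182 * 6739.1680 = 4165.9344 kJ
Qc = 6739.1680 - 4165.9344 = 2573.2336 kJ

eta = 61.8167%, W = 4165.9344 kJ, Qc = 2573.2336 kJ


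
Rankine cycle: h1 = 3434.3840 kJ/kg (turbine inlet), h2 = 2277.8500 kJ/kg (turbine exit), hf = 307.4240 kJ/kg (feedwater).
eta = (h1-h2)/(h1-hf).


W = 1156.5340 kJ/kg
Q_in = 3126.9600 kJ/kg
eta = 0.3699 = 36.9859%

eta = 36.9859%


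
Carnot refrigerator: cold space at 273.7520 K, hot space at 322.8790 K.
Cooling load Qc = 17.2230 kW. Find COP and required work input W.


COP = 273.7520 / 49.1270 = 5.5723
W = 17.2230 / 5.5723 = 3.0908 kW

COP = 5.5723, W = 3.0908 kW


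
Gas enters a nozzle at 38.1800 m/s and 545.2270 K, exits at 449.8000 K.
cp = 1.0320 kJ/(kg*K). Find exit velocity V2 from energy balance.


dT = 95.4270 K
2*cp*1000*dT = 196961.3280
V1^2 = 1457.7124
V2 = sqrt(198419.0404) = 445.4425 m/s

445.4425 m/s


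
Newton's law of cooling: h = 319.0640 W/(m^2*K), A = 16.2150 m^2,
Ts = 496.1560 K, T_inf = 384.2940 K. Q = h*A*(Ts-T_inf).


dT = 111.8620 K
Q = 319.0640 * 16.2150 * 111.8620 = 578731.7892 W

578731.7892 W


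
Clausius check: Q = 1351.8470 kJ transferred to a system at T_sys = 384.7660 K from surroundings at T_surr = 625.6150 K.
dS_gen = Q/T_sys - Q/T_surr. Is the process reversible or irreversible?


dS_sys = 1351.8470/384.7660 = 3.5134 kJ/K
dS_surr = -1351.8470/625.6150 = -2.1608 kJ/K
dS_gen = 3.5134 - 2.1608 = 1.3526 kJ/K (irreversible)

dS_gen = 1.3526 kJ/K, irreversible


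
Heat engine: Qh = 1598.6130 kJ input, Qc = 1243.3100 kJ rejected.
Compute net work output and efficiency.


W = 1598.6130 - 1243.3100 = 355.3030 kJ
eta = 355.3030 / 1598.6130 = 0.2223 = 22.2257%

W = 355.3030 kJ, eta = 22.2257%


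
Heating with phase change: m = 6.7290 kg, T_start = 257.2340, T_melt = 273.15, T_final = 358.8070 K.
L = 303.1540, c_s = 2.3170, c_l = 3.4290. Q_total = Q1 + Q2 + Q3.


Q1 (sensible, solid) = 6.7290 * 2.3170 * 15.9160 = 248.1478 kJ
Q2 (latent) = 6.7290 * 303.1540 = 2039.9233 kJ
Q3 (sensible, liquid) = 6.7290 * 3.4290 * 85.6570 = 1976.4274 kJ
Q_total = 4264.4985 kJ

4264.4985 kJ


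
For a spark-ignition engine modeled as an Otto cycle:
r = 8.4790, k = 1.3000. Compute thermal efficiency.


r^(k-1) = 1.8989
eta = 1 - 1/1.8989 = 0.4734 = 47.3381%

47.3381%


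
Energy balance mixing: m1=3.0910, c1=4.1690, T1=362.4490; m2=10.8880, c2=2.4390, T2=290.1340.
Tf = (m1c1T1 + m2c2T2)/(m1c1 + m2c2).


num = 12375.4049
den = 39.4422
Tf = 313.7604 K

313.7604 K


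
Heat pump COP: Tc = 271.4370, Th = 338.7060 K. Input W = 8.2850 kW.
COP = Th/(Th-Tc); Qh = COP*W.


COP = 338.7060 / 67.2690 = 5.0351
Qh = 5.0351 * 8.2850 = 41.7158 kW

COP = 5.0351, Qh = 41.7158 kW


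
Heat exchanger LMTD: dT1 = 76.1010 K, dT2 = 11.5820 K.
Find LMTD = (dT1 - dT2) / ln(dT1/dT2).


dT1/dT2 = 6.5706
ln(dT1/dT2) = 1.8826
LMTD = 64.5190 / 1.8826 = 34.2711 K

34.2711 K


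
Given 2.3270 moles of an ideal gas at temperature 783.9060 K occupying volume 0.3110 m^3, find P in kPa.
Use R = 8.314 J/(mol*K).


P = nRT/V = 2.3270 * 8.314 * 783.9060 / 0.3110
= 15165.9770 / 0.3110 = 48765.1992 Pa = 48.7652 kPa

48.7652 kPa


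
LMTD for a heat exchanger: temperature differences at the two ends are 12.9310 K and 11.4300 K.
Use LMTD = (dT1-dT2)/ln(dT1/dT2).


dT1/dT2 = 1.1313
ln(dT1/dT2) = 0.1234
LMTD = 1.5010 / 0.1234 = 12.1651 K

12.1651 K


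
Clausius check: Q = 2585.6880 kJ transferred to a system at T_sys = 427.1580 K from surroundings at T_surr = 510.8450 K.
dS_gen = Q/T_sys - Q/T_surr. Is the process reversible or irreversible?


dS_sys = 2585.6880/427.1580 = 6.0532 kJ/K
dS_surr = -2585.6880/510.8450 = -5.0616 kJ/K
dS_gen = 6.0532 - 5.0616 = 0.9916 kJ/K (irreversible)

dS_gen = 0.9916 kJ/K, irreversible


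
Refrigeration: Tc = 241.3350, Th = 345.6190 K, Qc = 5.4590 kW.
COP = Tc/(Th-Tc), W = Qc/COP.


COP = 241.3350 / 104.2840 = 2.3142
W = 5.4590 / 2.3142 = 2.3589 kW

COP = 2.3142, W = 2.3589 kW


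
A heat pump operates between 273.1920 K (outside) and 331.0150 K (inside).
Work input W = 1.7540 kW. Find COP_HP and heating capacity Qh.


COP = 331.0150 / 57.8230 = 5.7246
Qh = 5.7246 * 1.7540 = 10.0410 kW

COP = 5.7246, Qh = 10.0410 kW


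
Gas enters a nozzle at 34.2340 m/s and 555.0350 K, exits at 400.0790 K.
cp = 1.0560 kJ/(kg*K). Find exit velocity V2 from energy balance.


dT = 154.9560 K
2*cp*1000*dT = 327267.0720
V1^2 = 1171.9668
V2 = sqrt(328439.0388) = 573.0960 m/s

573.0960 m/s


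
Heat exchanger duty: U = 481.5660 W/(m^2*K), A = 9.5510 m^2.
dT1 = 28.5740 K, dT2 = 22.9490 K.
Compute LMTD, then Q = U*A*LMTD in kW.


LMTD = 25.6588 K
Q = 481.5660 * 9.5510 * 25.6588 = 118016.1296 W = 118.0161 kW

118.0161 kW


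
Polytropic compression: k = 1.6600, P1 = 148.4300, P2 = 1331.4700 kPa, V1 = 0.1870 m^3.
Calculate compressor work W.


(k-1)/k = 0.3976
(P2/P1)^exp = 2.3924
W = 2.5152 * 148.4300 * 0.1870 * (2.3924 - 1) = 97.2034 kJ

97.2034 kJ


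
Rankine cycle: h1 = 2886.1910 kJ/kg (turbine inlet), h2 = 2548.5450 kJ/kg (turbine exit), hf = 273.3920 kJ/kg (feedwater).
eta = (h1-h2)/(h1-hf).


W = 337.6460 kJ/kg
Q_in = 2612.7990 kJ/kg
eta = 0.1292 = 12.9228%

eta = 12.9228%


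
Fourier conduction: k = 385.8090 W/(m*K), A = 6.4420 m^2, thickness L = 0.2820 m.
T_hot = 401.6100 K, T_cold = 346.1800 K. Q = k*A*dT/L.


dT = 55.4300 K
Q = 385.8090 * 6.4420 * 55.4300 / 0.2820 = 488527.3080 W

488527.3080 W


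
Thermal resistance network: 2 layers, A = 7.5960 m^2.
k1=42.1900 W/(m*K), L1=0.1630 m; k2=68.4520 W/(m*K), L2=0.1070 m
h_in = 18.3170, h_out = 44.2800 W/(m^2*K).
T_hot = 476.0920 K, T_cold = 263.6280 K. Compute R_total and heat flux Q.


R_conv_in = 1/(18.3170*7.5960) = 0.0072
R_1 = 0.1630/(42.1900*7.5960) = 0.0005
R_2 = 0.1070/(68.4520*7.5960) = 0.0002
R_conv_out = 1/(44.2800*7.5960) = 0.0030
R_total = 0.0109 K/W
Q = 212.4640 / 0.0109 = 19537.4479 W

R_total = 0.0109 K/W, Q = 19537.4479 W


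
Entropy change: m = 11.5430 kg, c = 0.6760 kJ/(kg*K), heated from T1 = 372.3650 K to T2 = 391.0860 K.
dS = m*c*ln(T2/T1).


T2/T1 = 1.0503
ln(T2/T1) = 0.0491
dS = 11.5430 * 0.6760 * 0.0491 = 0.3828 kJ/K

0.3828 kJ/K


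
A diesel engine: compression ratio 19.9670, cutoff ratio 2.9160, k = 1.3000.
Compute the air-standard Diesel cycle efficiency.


r^(k-1) = 2.4552
rc^k = 4.0200
eta = 0.5062 = 50.6177%

50.6177%


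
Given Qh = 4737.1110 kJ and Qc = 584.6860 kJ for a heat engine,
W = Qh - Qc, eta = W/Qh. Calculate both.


W = 4737.1110 - 584.6860 = 4152.4250 kJ
eta = 4152.4250 / 4737.1110 = 0.8766 = 87.6573%

W = 4152.4250 kJ, eta = 87.6573%


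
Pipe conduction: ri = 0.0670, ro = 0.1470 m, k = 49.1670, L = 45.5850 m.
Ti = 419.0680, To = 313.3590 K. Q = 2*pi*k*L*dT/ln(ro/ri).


dT = 105.7090 K
ln(ro/ri) = 0.7857
Q = 2*pi*49.1670*45.5850*105.7090 / 0.7857 = 1894561.2809 W

1894561.2809 W


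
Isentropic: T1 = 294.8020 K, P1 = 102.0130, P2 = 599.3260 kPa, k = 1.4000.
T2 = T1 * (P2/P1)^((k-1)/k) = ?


(k-1)/k = 0.2857
(P2/P1)^exp = 1.6585
T2 = 294.8020 * 1.6585 = 488.9302 K

488.9302 K


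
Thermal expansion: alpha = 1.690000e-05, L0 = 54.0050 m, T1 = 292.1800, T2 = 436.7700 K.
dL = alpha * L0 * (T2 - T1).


dT = 144.5900 K
dL = 1.690000e-05 * 54.0050 * 144.5900 = 0.131965 m
L_final = 54.136965 m

dL = 0.131965 m


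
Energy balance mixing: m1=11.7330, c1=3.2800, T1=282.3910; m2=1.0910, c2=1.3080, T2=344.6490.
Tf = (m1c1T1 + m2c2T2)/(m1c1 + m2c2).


num = 11359.4268
den = 39.9113
Tf = 284.6170 K

284.6170 K


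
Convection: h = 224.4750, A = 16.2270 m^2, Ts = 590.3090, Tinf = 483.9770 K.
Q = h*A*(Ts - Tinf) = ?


dT = 106.3320 K
Q = 224.4750 * 16.2270 * 106.3320 = 387320.2460 W

387320.2460 W


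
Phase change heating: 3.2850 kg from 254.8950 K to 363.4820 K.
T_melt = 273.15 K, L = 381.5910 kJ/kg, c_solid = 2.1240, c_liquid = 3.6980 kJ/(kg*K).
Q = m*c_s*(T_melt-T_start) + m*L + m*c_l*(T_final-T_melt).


Q1 (sensible, solid) = 3.2850 * 2.1240 * 18.2550 = 127.3713 kJ
Q2 (latent) = 3.2850 * 381.5910 = 1253.5264 kJ
Q3 (sensible, liquid) = 3.2850 * 3.6980 * 90.3320 = 1097.3468 kJ
Q_total = 2478.2446 kJ

2478.2446 kJ


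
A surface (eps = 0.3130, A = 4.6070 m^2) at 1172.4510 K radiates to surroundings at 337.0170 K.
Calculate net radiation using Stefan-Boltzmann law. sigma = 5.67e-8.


T^4 = 1.8896e+12
Tsurr^4 = 1.2901e+10
Q = 0.3130 * 5.67e-8 * 4.6070 * 1.8767e+12 = 153443.7942 W

153443.7942 W


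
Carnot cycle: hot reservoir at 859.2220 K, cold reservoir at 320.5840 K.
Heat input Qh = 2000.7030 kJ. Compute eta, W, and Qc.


eta = 1 - 320.5840/859.2220 = 0.6269
W = 0.6269 * 2000.7030 = 1254.2214 kJ
Qc = 2000.7030 - 1254.2214 = 746.4816 kJ

eta = 62.6890%, W = 1254.2214 kJ, Qc = 746.4816 kJ


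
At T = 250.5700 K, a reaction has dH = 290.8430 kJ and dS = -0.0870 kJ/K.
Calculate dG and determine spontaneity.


T*dS = 250.5700 * -0.0870 = -21.7996 kJ
dG = 290.8430 + 21.7996 = 312.6426 kJ (non-spontaneous)

dG = 312.6426 kJ, non-spontaneous


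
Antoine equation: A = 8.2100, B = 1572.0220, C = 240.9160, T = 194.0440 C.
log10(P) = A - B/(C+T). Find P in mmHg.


C+T = 434.9600
B/(C+T) = 3.6142
log10(P) = 8.2100 - 3.6142 = 4.5958
P = 10^4.5958 = 39429.7464 mmHg

39429.7464 mmHg


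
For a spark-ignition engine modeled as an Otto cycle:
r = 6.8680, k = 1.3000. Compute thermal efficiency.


r^(k-1) = 1.7826
eta = 1 - 1/1.7826 = 0.4390 = 43.9015%

43.9015%


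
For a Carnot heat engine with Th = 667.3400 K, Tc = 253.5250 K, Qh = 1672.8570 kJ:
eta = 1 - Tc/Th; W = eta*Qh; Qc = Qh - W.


eta = 1 - 253.5250/667.3400 = 0.6201
W = 0.6201 * 1672.8570 = 1037.3323 kJ
Qc = 1672.8570 - 1037.3323 = 635.5247 kJ

eta = 62.0096%, W = 1037.3323 kJ, Qc = 635.5247 kJ


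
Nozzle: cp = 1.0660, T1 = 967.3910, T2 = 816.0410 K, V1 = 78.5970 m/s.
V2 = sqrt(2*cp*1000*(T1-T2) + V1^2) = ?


dT = 151.3500 K
2*cp*1000*dT = 322678.2000
V1^2 = 6177.4884
V2 = sqrt(328855.6884) = 573.4594 m/s

573.4594 m/s


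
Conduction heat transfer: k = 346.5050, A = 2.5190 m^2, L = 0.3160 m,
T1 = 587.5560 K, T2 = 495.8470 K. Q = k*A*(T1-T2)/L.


dT = 91.7090 K
Q = 346.5050 * 2.5190 * 91.7090 / 0.3160 = 253315.9574 W

253315.9574 W


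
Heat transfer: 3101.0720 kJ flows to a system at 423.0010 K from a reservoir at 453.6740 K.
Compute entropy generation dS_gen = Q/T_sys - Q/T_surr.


dS_sys = 3101.0720/423.0010 = 7.3311 kJ/K
dS_surr = -3101.0720/453.6740 = -6.8355 kJ/K
dS_gen = 7.3311 - 6.8355 = 0.4957 kJ/K (irreversible)

dS_gen = 0.4957 kJ/K, irreversible


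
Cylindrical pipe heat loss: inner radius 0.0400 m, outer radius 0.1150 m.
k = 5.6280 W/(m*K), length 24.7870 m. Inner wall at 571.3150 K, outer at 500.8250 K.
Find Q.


dT = 70.4900 K
ln(ro/ri) = 1.0561
Q = 2*pi*5.6280*24.7870*70.4900 / 1.0561 = 58505.9255 W

58505.9255 W


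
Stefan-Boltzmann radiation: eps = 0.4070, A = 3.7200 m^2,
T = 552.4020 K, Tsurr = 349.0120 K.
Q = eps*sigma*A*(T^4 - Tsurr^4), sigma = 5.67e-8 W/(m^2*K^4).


T^4 = 9.3115e+10
Tsurr^4 = 1.4838e+10
Q = 0.4070 * 5.67e-8 * 3.7200 * 7.8278e+10 = 6719.8378 W

6719.8378 W


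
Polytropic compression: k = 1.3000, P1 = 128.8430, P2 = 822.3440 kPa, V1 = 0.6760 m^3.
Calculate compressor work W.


(k-1)/k = 0.2308
(P2/P1)^exp = 1.5338
W = 4.3333 * 128.8430 * 0.6760 * (1.5338 - 1) = 201.4674 kJ

201.4674 kJ


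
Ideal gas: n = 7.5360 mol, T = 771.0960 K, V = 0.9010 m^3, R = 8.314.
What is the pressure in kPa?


P = nRT/V = 7.5360 * 8.314 * 771.0960 / 0.9010
= 48312.4832 / 0.9010 = 53620.9580 Pa = 53.6210 kPa

53.6210 kPa


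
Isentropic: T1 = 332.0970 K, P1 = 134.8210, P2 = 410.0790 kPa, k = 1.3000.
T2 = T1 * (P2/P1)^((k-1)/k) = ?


(k-1)/k = 0.2308
(P2/P1)^exp = 1.2927
T2 = 332.0970 * 1.2927 = 429.2911 K

429.2911 K


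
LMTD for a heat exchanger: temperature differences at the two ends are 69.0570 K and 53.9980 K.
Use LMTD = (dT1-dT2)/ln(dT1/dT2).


dT1/dT2 = 1.2789
ln(dT1/dT2) = 0.2460
LMTD = 15.0590 / 0.2460 = 61.2191 K

61.2191 K


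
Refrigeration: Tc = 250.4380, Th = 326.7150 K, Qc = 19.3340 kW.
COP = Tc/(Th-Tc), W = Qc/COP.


COP = 250.4380 / 76.2770 = 3.2833
W = 19.3340 / 3.2833 = 5.8886 kW

COP = 3.2833, W = 5.8886 kW


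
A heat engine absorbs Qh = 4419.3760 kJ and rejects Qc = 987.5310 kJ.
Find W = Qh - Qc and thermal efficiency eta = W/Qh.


W = 4419.3760 - 987.5310 = 3431.8450 kJ
eta = 3431.8450 / 4419.3760 = 0.7765 = 77.6545%

W = 3431.8450 kJ, eta = 77.6545%


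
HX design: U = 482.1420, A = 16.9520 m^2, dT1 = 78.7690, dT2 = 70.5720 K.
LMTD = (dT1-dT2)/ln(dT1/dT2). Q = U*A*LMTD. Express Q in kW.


LMTD = 74.5955 K
Q = 482.1420 * 16.9520 * 74.5955 = 609688.8728 W = 609.6889 kW

609.6889 kW


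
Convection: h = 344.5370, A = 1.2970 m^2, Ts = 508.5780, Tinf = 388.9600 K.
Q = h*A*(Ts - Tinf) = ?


dT = 119.6180 K
Q = 344.5370 * 1.2970 * 119.6180 = 53453.0364 W

53453.0364 W


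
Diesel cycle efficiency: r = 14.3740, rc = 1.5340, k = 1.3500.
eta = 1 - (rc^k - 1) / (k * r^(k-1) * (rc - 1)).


r^(k-1) = 2.5419
rc^k = 1.7818
eta = 0.5733 = 57.3341%

57.3341%


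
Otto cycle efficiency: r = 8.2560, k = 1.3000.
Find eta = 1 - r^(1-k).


r^(k-1) = 1.8838
eta = 1 - 1/1.8838 = 0.4692 = 46.9153%

46.9153%


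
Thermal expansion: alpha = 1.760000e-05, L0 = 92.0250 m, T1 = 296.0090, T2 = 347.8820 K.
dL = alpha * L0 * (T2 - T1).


dT = 51.8730 K
dL = 1.760000e-05 * 92.0250 * 51.8730 = 0.084016 m
L_final = 92.109016 m

dL = 0.084016 m


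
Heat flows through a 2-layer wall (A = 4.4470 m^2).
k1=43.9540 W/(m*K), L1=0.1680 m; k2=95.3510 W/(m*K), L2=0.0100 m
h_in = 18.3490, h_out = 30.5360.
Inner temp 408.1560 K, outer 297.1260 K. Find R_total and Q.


R_conv_in = 1/(18.3490*4.4470) = 0.0123
R_1 = 0.1680/(43.9540*4.4470) = 0.0009
R_2 = 0.0100/(95.3510*4.4470) = 2.3583e-05
R_conv_out = 1/(30.5360*4.4470) = 0.0074
R_total = 0.0205 K/W
Q = 111.0300 / 0.0205 = 5415.4639 W

R_total = 0.0205 K/W, Q = 5415.4639 W


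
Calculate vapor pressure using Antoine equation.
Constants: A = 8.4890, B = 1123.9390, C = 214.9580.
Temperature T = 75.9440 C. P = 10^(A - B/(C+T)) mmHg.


C+T = 290.9020
B/(C+T) = 3.8636
log10(P) = 8.4890 - 3.8636 = 4.6254
P = 10^4.6254 = 42205.1562 mmHg

42205.1562 mmHg


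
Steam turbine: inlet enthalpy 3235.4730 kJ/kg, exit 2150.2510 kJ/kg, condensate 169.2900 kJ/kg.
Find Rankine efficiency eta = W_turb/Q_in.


W = 1085.2220 kJ/kg
Q_in = 3066.1830 kJ/kg
eta = 0.3539 = 35.3933%

eta = 35.3933%


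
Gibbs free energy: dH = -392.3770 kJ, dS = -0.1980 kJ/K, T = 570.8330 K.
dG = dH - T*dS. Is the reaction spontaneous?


T*dS = 570.8330 * -0.1980 = -113.0249 kJ
dG = -392.3770 + 113.0249 = -279.3521 kJ (spontaneous)

dG = -279.3521 kJ, spontaneous


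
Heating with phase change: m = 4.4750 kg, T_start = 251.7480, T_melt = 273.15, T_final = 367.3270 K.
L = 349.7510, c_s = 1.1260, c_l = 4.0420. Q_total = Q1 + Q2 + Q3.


Q1 (sensible, solid) = 4.4750 * 1.1260 * 21.4020 = 107.8415 kJ
Q2 (latent) = 4.4750 * 349.7510 = 1565.1357 kJ
Q3 (sensible, liquid) = 4.4750 * 4.0420 * 94.1770 = 1703.4689 kJ
Q_total = 3376.4461 kJ

3376.4461 kJ


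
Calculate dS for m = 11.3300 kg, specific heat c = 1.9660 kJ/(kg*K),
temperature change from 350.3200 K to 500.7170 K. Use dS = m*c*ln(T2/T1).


T2/T1 = 1.4293
ln(T2/T1) = 0.3572
dS = 11.3300 * 1.9660 * 0.3572 = 7.9564 kJ/K

7.9564 kJ/K


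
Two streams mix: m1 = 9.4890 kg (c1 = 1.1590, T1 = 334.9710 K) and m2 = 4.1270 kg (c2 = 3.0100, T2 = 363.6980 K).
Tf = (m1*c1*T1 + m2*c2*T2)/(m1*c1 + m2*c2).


num = 8201.8824
den = 23.4200
Tf = 350.2082 K

350.2082 K


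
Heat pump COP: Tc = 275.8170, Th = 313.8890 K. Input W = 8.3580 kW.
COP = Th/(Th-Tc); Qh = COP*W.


COP = 313.8890 / 38.0720 = 8.2446
Qh = 8.2446 * 8.3580 = 68.9085 kW

COP = 8.2446, Qh = 68.9085 kW


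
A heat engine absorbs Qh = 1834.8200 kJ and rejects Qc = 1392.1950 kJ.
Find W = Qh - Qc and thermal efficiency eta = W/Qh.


W = 1834.8200 - 1392.1950 = 442.6250 kJ
eta = 442.6250 / 1834.8200 = 0.2412 = 24.1236%

W = 442.6250 kJ, eta = 24.1236%


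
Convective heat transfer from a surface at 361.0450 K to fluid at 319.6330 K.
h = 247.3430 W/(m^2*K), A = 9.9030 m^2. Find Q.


dT = 41.4120 K
Q = 247.3430 * 9.9030 * 41.4120 = 101436.1152 W

101436.1152 W


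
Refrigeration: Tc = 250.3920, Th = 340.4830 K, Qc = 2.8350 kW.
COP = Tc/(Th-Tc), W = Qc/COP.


COP = 250.3920 / 90.0910 = 2.7793
W = 2.8350 / 2.7793 = 1.0200 kW

COP = 2.7793, W = 1.0200 kW


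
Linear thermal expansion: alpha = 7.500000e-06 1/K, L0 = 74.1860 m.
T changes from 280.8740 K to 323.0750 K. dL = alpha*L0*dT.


dT = 42.2010 K
dL = 7.500000e-06 * 74.1860 * 42.2010 = 0.023480 m
L_final = 74.209480 m

dL = 0.023480 m


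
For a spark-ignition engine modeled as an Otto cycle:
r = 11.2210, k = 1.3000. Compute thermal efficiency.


r^(k-1) = 2.0654
eta = 1 - 1/2.0654 = 0.5158 = 51.5838%

51.5838%


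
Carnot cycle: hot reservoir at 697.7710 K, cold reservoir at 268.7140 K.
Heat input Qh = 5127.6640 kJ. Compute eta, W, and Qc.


eta = 1 - 268.7140/697.7710 = 0.6149
W = 0.6149 * 5127.6640 = 3152.9830 kJ
Qc = 5127.6640 - 3152.9830 = 1974.6810 kJ

eta = 61.4897%, W = 3152.9830 kJ, Qc = 1974.6810 kJ


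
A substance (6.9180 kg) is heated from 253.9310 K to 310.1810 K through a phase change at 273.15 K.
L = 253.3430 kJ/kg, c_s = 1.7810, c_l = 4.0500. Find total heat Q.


Q1 (sensible, solid) = 6.9180 * 1.7810 * 19.2190 = 236.7965 kJ
Q2 (latent) = 6.9180 * 253.3430 = 1752.6269 kJ
Q3 (sensible, liquid) = 6.9180 * 4.0500 * 37.0310 = 1037.5309 kJ
Q_total = 3026.9542 kJ

3026.9542 kJ


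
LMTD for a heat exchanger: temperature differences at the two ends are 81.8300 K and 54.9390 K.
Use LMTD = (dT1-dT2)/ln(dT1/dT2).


dT1/dT2 = 1.4895
ln(dT1/dT2) = 0.3984
LMTD = 26.8910 / 0.3984 = 67.4940 K

67.4940 K


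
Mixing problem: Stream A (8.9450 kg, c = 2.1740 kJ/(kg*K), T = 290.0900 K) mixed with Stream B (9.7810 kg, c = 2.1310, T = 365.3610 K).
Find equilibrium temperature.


num = 13256.5478
den = 40.2897
Tf = 329.0304 K

329.0304 K


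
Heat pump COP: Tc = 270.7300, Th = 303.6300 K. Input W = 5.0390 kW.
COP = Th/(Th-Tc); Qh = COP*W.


COP = 303.6300 / 32.9000 = 9.2289
Qh = 9.2289 * 5.0390 = 46.5043 kW

COP = 9.2289, Qh = 46.5043 kW


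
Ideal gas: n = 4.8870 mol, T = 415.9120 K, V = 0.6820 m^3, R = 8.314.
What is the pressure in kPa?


P = nRT/V = 4.8870 * 8.314 * 415.9120 / 0.6820
= 16898.7200 / 0.6820 = 24778.1818 Pa = 24.7782 kPa

24.7782 kPa


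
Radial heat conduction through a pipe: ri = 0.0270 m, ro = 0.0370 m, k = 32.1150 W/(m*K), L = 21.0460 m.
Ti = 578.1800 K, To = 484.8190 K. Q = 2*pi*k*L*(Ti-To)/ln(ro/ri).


dT = 93.3610 K
ln(ro/ri) = 0.3151
Q = 2*pi*32.1150*21.0460*93.3610 / 0.3151 = 1258347.4581 W

1258347.4581 W


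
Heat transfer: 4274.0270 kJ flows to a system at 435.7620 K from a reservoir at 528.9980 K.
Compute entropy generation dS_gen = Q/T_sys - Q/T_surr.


dS_sys = 4274.0270/435.7620 = 9.8082 kJ/K
dS_surr = -4274.0270/528.9980 = -8.0795 kJ/K
dS_gen = 9.8082 - 8.0795 = 1.7287 kJ/K (irreversible)

dS_gen = 1.7287 kJ/K, irreversible


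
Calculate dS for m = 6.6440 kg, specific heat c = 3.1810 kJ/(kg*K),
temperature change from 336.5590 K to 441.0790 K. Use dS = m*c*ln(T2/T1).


T2/T1 = 1.3106
ln(T2/T1) = 0.2705
dS = 6.6440 * 3.1810 * 0.2705 = 5.7159 kJ/K

5.7159 kJ/K


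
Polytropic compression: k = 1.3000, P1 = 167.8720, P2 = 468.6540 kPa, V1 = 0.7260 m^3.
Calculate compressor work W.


(k-1)/k = 0.2308
(P2/P1)^exp = 1.2673
W = 4.3333 * 167.8720 * 0.7260 * (1.2673 - 1) = 141.1904 kJ

141.1904 kJ


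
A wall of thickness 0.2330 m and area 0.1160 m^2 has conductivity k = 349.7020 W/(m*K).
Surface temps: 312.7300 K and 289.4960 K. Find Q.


dT = 23.2340 K
Q = 349.7020 * 0.1160 * 23.2340 / 0.2330 = 4045.0526 W

4045.0526 W


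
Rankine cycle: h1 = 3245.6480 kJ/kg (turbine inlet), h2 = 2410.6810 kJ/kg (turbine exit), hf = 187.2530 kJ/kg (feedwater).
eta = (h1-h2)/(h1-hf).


W = 834.9670 kJ/kg
Q_in = 3058.3950 kJ/kg
eta = 0.2730 = 27.3008%

eta = 27.3008%


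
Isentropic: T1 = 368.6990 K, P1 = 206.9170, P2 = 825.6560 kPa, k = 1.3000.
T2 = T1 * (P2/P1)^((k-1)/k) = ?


(k-1)/k = 0.2308
(P2/P1)^exp = 1.3762
T2 = 368.6990 * 1.3762 = 507.4169 K

507.4169 K


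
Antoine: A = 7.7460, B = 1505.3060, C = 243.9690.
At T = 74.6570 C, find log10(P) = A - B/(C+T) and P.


C+T = 318.6260
B/(C+T) = 4.7244
log10(P) = 7.7460 - 4.7244 = 3.0216
P = 10^3.0216 = 1051.0745 mmHg

1051.0745 mmHg


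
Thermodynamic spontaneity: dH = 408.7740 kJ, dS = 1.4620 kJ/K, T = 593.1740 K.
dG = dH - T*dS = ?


T*dS = 593.1740 * 1.4620 = 867.2204 kJ
dG = 408.7740 - 867.2204 = -458.4464 kJ (spontaneous)

dG = -458.4464 kJ, spontaneous


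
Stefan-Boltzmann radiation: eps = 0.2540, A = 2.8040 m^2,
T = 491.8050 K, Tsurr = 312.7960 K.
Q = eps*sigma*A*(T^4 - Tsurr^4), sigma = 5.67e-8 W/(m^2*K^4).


T^4 = 5.8502e+10
Tsurr^4 = 9.5729e+09
Q = 0.2540 * 5.67e-8 * 2.8040 * 4.8929e+10 = 1975.8912 W

1975.8912 W


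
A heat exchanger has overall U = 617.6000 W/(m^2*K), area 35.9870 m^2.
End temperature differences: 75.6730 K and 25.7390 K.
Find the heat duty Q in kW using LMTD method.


LMTD = 46.3032 K
Q = 617.6000 * 35.9870 * 46.3032 = 1029114.6033 W = 1029.1146 kW

1029.1146 kW


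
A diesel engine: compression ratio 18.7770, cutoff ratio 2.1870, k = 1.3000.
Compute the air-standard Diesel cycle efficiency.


r^(k-1) = 2.4104
rc^k = 2.7657
eta = 0.5253 = 52.5286%

52.5286%


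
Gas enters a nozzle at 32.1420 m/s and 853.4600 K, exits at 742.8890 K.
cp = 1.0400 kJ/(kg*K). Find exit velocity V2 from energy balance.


dT = 110.5710 K
2*cp*1000*dT = 229987.6800
V1^2 = 1033.1082
V2 = sqrt(231020.7882) = 480.6462 m/s

480.6462 m/s


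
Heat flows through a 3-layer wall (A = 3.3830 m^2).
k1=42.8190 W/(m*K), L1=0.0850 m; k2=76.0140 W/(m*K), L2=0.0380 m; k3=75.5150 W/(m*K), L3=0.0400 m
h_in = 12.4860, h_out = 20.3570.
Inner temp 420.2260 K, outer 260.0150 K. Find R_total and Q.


R_conv_in = 1/(12.4860*3.3830) = 0.0237
R_1 = 0.0850/(42.8190*3.3830) = 0.0006
R_2 = 0.0380/(76.0140*3.3830) = 0.0001
R_3 = 0.0400/(75.5150*3.3830) = 0.0002
R_conv_out = 1/(20.3570*3.3830) = 0.0145
R_total = 0.0391 K/W
Q = 160.2110 / 0.0391 = 4098.9475 W

R_total = 0.0391 K/W, Q = 4098.9475 W


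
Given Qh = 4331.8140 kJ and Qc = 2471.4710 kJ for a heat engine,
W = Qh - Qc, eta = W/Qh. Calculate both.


W = 4331.8140 - 2471.4710 = 1860.3430 kJ
eta = 1860.3430 / 4331.8140 = 0.4295 = 42.9460%

W = 1860.3430 kJ, eta = 42.9460%


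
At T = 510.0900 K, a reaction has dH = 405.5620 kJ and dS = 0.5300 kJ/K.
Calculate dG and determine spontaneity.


T*dS = 510.0900 * 0.5300 = 270.3477 kJ
dG = 405.5620 - 270.3477 = 135.2143 kJ (non-spontaneous)

dG = 135.2143 kJ, non-spontaneous


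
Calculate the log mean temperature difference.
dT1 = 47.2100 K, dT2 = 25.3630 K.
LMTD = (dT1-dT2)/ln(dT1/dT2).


dT1/dT2 = 1.8614
ln(dT1/dT2) = 0.6213
LMTD = 21.8470 / 0.6213 = 35.1626 K

35.1626 K


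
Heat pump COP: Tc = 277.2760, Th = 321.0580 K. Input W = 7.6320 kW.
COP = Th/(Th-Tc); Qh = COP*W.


COP = 321.0580 / 43.7820 = 7.3331
Qh = 7.3331 * 7.6320 = 55.9663 kW

COP = 7.3331, Qh = 55.9663 kW


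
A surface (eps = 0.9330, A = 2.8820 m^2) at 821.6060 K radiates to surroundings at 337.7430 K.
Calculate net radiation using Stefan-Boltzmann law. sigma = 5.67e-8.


T^4 = 4.5567e+11
Tsurr^4 = 1.3012e+10
Q = 0.9330 * 5.67e-8 * 2.8820 * 4.4266e+11 = 67488.6972 W

67488.6972 W


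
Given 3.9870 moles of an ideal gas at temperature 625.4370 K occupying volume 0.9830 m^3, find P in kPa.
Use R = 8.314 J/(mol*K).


P = nRT/V = 3.9870 * 8.314 * 625.4370 / 0.9830
= 20731.9344 / 0.9830 = 21090.4724 Pa = 21.0905 kPa

21.0905 kPa


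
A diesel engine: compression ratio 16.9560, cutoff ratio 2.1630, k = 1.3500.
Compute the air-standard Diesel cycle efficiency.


r^(k-1) = 2.6932
rc^k = 2.8335
eta = 0.5664 = 56.6380%

56.6380%


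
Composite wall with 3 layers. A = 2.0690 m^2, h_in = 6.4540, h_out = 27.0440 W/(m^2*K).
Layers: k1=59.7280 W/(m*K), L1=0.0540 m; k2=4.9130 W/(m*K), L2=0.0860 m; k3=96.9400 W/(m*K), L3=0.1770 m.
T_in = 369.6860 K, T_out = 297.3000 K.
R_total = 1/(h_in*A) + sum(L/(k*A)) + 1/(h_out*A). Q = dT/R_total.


R_conv_in = 1/(6.4540*2.0690) = 0.0749
R_1 = 0.0540/(59.7280*2.0690) = 0.0004
R_2 = 0.0860/(4.9130*2.0690) = 0.0085
R_3 = 0.1770/(96.9400*2.0690) = 0.0009
R_conv_out = 1/(27.0440*2.0690) = 0.0179
R_total = 0.1025 K/W
Q = 72.3860 / 0.1025 = 705.9336 W

R_total = 0.1025 K/W, Q = 705.9336 W


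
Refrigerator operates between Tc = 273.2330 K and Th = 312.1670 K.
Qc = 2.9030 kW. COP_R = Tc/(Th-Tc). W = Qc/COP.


COP = 273.2330 / 38.9340 = 7.0179
W = 2.9030 / 7.0179 = 0.4137 kW

COP = 7.0179, W = 0.4137 kW


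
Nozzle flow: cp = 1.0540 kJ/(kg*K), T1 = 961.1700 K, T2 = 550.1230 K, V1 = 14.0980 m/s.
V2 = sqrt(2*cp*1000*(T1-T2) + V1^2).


dT = 411.0470 K
2*cp*1000*dT = 866487.0760
V1^2 = 198.7536
V2 = sqrt(866685.8296) = 930.9596 m/s

930.9596 m/s


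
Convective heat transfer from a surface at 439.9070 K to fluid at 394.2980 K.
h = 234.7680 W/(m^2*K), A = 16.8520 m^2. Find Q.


dT = 45.6090 K
Q = 234.7680 * 16.8520 * 45.6090 = 180443.3581 W

180443.3581 W


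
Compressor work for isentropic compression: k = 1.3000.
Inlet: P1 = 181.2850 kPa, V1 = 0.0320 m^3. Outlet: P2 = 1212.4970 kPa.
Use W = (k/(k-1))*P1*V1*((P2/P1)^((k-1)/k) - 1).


(k-1)/k = 0.2308
(P2/P1)^exp = 1.5505
W = 4.3333 * 181.2850 * 0.0320 * (1.5505 - 1) = 13.8374 kJ

13.8374 kJ


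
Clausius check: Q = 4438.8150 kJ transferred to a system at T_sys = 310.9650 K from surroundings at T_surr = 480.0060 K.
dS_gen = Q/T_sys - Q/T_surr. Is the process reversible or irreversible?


dS_sys = 4438.8150/310.9650 = 14.2743 kJ/K
dS_surr = -4438.8150/480.0060 = -9.2474 kJ/K
dS_gen = 14.2743 - 9.2474 = 5.0269 kJ/K (irreversible)

dS_gen = 5.0269 kJ/K, irreversible


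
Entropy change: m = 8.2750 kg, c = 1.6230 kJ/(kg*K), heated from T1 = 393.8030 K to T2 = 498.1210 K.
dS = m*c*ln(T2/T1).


T2/T1 = 1.2649
ln(T2/T1) = 0.2350
dS = 8.2750 * 1.6230 * 0.2350 = 3.1560 kJ/K

3.1560 kJ/K


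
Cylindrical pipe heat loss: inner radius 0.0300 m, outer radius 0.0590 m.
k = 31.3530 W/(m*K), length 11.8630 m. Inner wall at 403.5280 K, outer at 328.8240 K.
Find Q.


dT = 74.7040 K
ln(ro/ri) = 0.6763
Q = 2*pi*31.3530*11.8630*74.7040 / 0.6763 = 258126.2931 W

258126.2931 W


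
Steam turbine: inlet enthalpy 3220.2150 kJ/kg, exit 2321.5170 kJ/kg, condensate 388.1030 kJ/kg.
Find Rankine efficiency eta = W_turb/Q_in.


W = 898.6980 kJ/kg
Q_in = 2832.1120 kJ/kg
eta = 0.3173 = 31.7324%

eta = 31.7324%


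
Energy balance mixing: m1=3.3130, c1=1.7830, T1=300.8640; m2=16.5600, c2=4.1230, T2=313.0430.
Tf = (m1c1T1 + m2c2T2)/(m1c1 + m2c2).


num = 23150.8268
den = 74.1840
Tf = 312.0732 K

312.0732 K


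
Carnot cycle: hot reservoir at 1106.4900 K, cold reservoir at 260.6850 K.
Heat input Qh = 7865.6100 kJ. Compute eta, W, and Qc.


eta = 1 - 260.6850/1106.4900 = 0.7644
W = 0.7644 * 7865.6100 = 6012.5010 kJ
Qc = 7865.6100 - 6012.5010 = 1853.1090 kJ

eta = 76.4404%, W = 6012.5010 kJ, Qc = 1853.1090 kJ


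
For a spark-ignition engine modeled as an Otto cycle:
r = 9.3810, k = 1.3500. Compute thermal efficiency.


r^(k-1) = 2.1892
eta = 1 - 1/2.1892 = 0.5432 = 54.3214%

54.3214%


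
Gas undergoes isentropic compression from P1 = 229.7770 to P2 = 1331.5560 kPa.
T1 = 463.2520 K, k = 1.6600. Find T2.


(k-1)/k = 0.3976
(P2/P1)^exp = 2.0109
T2 = 463.2520 * 2.0109 = 931.5363 K

931.5363 K


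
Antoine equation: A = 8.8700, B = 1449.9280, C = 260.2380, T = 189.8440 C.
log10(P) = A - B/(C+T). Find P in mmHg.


C+T = 450.0820
B/(C+T) = 3.2215
log10(P) = 8.8700 - 3.2215 = 5.6485
P = 10^5.6485 = 445168.8854 mmHg

445168.8854 mmHg


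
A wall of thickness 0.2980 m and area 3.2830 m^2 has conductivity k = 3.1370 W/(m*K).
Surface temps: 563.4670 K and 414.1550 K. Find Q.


dT = 149.3120 K
Q = 3.1370 * 3.2830 * 149.3120 / 0.2980 = 5160.1681 W

5160.1681 W


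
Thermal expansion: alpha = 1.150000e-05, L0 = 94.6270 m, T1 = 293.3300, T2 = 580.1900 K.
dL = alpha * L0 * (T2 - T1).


dT = 286.8600 K
dL = 1.150000e-05 * 94.6270 * 286.8600 = 0.312164 m
L_final = 94.939164 m

dL = 0.312164 m


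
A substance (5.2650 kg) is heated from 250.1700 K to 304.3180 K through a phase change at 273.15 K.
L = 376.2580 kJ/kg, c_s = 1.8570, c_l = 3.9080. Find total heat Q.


Q1 (sensible, solid) = 5.2650 * 1.8570 * 22.9800 = 224.6779 kJ
Q2 (latent) = 5.2650 * 376.2580 = 1980.9984 kJ
Q3 (sensible, liquid) = 5.2650 * 3.9080 * 31.1680 = 641.3009 kJ
Q_total = 2846.9772 kJ

2846.9772 kJ


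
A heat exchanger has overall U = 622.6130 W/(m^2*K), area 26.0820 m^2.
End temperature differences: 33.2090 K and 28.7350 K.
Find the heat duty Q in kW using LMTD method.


LMTD = 30.9181 K
Q = 622.6130 * 26.0820 * 30.9181 = 502078.2665 W = 502.0783 kW

502.0783 kW


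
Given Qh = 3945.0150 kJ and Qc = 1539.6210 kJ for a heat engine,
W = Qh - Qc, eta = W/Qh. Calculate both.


W = 3945.0150 - 1539.6210 = 2405.3940 kJ
eta = 2405.3940 / 3945.0150 = 0.6097 = 60.9730%

W = 2405.3940 kJ, eta = 60.9730%


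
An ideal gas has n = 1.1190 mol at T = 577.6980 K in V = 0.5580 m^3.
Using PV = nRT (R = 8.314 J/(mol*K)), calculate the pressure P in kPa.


P = nRT/V = 1.1190 * 8.314 * 577.6980 / 0.5580
= 5374.5359 / 0.5580 = 9631.7848 Pa = 9.6318 kPa

9.6318 kPa


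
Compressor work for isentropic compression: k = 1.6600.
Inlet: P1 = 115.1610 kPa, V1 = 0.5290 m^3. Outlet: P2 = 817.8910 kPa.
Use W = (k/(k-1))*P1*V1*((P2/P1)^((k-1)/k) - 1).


(k-1)/k = 0.3976
(P2/P1)^exp = 2.1802
W = 2.5152 * 115.1610 * 0.5290 * (2.1802 - 1) = 180.8406 kJ

180.8406 kJ


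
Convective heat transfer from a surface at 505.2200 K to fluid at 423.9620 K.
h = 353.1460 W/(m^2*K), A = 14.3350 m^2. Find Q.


dT = 81.2580 K
Q = 353.1460 * 14.3350 * 81.2580 = 411356.2665 W

411356.2665 W


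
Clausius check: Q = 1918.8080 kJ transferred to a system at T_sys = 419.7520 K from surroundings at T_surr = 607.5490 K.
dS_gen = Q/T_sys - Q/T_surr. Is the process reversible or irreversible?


dS_sys = 1918.8080/419.7520 = 4.5713 kJ/K
dS_surr = -1918.8080/607.5490 = -3.1583 kJ/K
dS_gen = 4.5713 - 3.1583 = 1.4130 kJ/K (irreversible)

dS_gen = 1.4130 kJ/K, irreversible


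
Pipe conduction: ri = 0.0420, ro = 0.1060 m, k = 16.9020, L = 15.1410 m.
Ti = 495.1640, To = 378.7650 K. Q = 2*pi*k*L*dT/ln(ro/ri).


dT = 116.3990 K
ln(ro/ri) = 0.9258
Q = 2*pi*16.9020*15.1410*116.3990 / 0.9258 = 202171.0270 W

202171.0270 W


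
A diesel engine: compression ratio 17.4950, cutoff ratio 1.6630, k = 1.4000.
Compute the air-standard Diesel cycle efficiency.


r^(k-1) = 3.1417
rc^k = 2.0382
eta = 0.6440 = 64.3977%

64.3977%


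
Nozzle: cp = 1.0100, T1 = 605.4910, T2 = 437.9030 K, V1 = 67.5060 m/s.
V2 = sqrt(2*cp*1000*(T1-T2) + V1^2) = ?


dT = 167.5880 K
2*cp*1000*dT = 338527.7600
V1^2 = 4557.0600
V2 = sqrt(343084.8200) = 585.7344 m/s

585.7344 m/s


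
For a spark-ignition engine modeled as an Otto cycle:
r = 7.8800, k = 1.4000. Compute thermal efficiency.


r^(k-1) = 2.2835
eta = 1 - 1/2.2835 = 0.5621 = 56.2085%

56.2085%


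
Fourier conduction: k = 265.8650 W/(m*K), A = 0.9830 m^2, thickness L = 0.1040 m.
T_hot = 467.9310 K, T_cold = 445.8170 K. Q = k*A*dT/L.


dT = 22.1140 K
Q = 265.8650 * 0.9830 * 22.1140 / 0.1040 = 55571.0563 W

55571.0563 W


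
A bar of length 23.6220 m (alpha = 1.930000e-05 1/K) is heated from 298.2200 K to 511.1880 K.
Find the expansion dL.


dT = 212.9680 K
dL = 1.930000e-05 * 23.6220 * 212.9680 = 0.097093 m
L_final = 23.719093 m

dL = 0.097093 m


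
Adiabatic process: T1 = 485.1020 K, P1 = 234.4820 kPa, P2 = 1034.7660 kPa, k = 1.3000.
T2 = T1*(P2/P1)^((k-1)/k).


(k-1)/k = 0.2308
(P2/P1)^exp = 1.4086
T2 = 485.1020 * 1.4086 = 683.3096 K

683.3096 K


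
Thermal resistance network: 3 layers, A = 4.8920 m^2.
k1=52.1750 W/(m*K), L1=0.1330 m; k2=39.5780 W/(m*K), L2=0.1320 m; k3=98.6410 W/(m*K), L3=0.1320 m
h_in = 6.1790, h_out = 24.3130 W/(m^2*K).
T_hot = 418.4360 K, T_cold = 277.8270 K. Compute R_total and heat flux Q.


R_conv_in = 1/(6.1790*4.8920) = 0.0331
R_1 = 0.1330/(52.1750*4.8920) = 0.0005
R_2 = 0.1320/(39.5780*4.8920) = 0.0007
R_3 = 0.1320/(98.6410*4.8920) = 0.0003
R_conv_out = 1/(24.3130*4.8920) = 0.0084
R_total = 0.0430 K/W
Q = 140.6090 / 0.0430 = 3272.5401 W

R_total = 0.0430 K/W, Q = 3272.5401 W


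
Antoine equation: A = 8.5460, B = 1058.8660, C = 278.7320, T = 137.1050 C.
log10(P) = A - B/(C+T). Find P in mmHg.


C+T = 415.8370
B/(C+T) = 2.5463
log10(P) = 8.5460 - 2.5463 = 5.9997
P = 10^5.9997 = 999197.4350 mmHg

999197.4350 mmHg


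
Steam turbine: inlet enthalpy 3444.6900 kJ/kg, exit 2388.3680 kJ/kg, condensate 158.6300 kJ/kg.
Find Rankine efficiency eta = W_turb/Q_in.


W = 1056.3220 kJ/kg
Q_in = 3286.0600 kJ/kg
eta = 0.3215 = 32.1455%

eta = 32.1455%


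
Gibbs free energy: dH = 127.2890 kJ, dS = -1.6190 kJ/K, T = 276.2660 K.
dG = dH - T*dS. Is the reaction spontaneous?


T*dS = 276.2660 * -1.6190 = -447.2747 kJ
dG = 127.2890 + 447.2747 = 574.5637 kJ (non-spontaneous)

dG = 574.5637 kJ, non-spontaneous


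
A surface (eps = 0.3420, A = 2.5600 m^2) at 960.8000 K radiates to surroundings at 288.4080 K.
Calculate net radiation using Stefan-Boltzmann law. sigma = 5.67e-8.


T^4 = 8.5218e+11
Tsurr^4 = 6.9188e+09
Q = 0.3420 * 5.67e-8 * 2.5600 * 8.4526e+11 = 41960.5066 W

41960.5066 W


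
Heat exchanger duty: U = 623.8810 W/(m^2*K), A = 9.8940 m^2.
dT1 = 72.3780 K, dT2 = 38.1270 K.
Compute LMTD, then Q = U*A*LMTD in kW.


LMTD = 53.4354 K
Q = 623.8810 * 9.8940 * 53.4354 = 329839.4901 W = 329.8395 kW

329.8395 kW


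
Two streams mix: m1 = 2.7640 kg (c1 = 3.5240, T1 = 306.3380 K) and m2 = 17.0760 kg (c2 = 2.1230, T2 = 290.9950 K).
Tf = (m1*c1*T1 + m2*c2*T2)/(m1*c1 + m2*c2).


num = 13533.0871
den = 45.9927
Tf = 294.2443 K

294.2443 K


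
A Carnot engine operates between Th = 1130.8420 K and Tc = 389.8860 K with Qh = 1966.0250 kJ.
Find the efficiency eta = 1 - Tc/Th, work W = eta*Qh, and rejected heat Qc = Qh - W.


eta = 1 - 389.8860/1130.8420 = 0.6552
W = 0.6552 * 1966.0250 = 1288.1888 kJ
Qc = 1966.0250 - 1288.1888 = 677.8362 kJ

eta = 65.5225%, W = 1288.1888 kJ, Qc = 677.8362 kJ


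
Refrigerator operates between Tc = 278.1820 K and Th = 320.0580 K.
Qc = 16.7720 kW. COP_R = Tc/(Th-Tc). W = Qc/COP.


COP = 278.1820 / 41.8760 = 6.6430
W = 16.7720 / 6.6430 = 2.5248 kW

COP = 6.6430, W = 2.5248 kW


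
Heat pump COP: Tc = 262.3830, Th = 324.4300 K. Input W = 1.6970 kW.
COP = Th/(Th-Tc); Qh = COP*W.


COP = 324.4300 / 62.0470 = 5.2288
Qh = 5.2288 * 1.6970 = 8.8732 kW

COP = 5.2288, Qh = 8.8732 kW


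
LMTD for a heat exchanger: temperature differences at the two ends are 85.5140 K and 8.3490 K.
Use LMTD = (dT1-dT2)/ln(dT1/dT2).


dT1/dT2 = 10.2424
ln(dT1/dT2) = 2.3265
LMTD = 77.1650 / 2.3265 = 33.1673 K

33.1673 K


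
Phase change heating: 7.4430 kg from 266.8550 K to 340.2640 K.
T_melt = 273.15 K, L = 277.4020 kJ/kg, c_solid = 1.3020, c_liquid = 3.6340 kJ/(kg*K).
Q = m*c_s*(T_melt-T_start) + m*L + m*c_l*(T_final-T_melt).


Q1 (sensible, solid) = 7.4430 * 1.3020 * 6.2950 = 61.0035 kJ
Q2 (latent) = 7.4430 * 277.4020 = 2064.7031 kJ
Q3 (sensible, liquid) = 7.4430 * 3.6340 * 67.1140 = 1815.2902 kJ
Q_total = 3940.9968 kJ

3940.9968 kJ
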